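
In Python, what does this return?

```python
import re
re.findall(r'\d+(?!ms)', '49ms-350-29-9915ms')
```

['4', '350', '29', '991']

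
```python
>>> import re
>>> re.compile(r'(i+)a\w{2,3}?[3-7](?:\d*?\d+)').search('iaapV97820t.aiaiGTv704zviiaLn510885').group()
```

The match spans [24:35] → 'iiaLn510885'.

'iiaLn510885'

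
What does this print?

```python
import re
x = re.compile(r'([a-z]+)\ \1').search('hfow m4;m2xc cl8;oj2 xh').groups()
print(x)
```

`\1` has to match the exact text group 1 already captured.
`re.search` tries every starting position until one works.
The match spans [11:14] → 'c c'.
Captured: group 1 = 'c'.

('c',)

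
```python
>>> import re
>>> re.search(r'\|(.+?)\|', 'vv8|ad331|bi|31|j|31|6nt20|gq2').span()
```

(3, 10)

`re.search` scans for the first position where the pattern succeeds.
The match spans [3:10] → '|ad331|'.
Captured: group 1 = 'ad331'.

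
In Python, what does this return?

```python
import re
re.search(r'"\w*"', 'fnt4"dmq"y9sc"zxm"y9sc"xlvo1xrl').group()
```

'"dmq"'

Unlike `match`, `search` isn't anchored — it looks for the pattern anywhere in the string.
The match spans [4:9] → '"dmq"'.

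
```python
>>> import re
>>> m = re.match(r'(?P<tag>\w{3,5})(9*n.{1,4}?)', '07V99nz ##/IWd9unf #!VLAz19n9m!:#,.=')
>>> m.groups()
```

The pattern matches 3 to 5 of a word character (captured as 'tag'); then zero or more of the literal '9', then the literal 'n', then 1 to 4 of any character (lazy) (captured).
With `match`, the pattern is implicitly anchored at the beginning.
The match spans [0:7] → '07V99nz'.
Captured: group 1 = '07V99', group 2 = 'nz'.

('07V99', 'nz')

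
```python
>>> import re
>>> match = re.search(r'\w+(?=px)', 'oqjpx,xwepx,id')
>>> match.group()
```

'oqj'

The positive lookaround only admits positions where the adjacent text matches; those characters stay outside the span.
`re.search` tries every starting position until one works.
The match spans [0:3] → 'oqj'.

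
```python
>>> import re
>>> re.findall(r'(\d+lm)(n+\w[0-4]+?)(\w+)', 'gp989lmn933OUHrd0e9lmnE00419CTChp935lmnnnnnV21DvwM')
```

[('989lm', 'n93', '3OUHrd0e9lmnE00419CTChp935lmnnnnnV21DvwM')]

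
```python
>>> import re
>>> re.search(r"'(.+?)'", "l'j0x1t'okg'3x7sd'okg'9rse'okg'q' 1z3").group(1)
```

'j0x1t'

The match spans [1:8] → "'j0x1t'".
Captured: group 1 = 'j0x1t'.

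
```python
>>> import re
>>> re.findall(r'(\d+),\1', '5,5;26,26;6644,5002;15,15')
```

`\1` is not a pattern — it's the concrete string captured by group 1, re-applied verbatim.
Scanning left to right: at [0:3] match '5,5', group 1 = '5'; at [4:9] match '26,26', group 1 = '26'; at [20:25] match '15,15', group 1 = '15'.
Because there's exactly one group, `findall` drops the full match and keeps group 1 from each hit.

['5', '26', '15']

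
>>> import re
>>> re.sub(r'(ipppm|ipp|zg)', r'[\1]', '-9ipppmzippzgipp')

Alternation isn't longest-match — the leftmost alternative that fits at this position is chosen.
Matches: at [2:7] → 'ipppm'; at [8:11] → 'ipp'; at [11:13] → 'zg'; at [13:16] → 'ipp'.
`\1` in the replacement pulls in group 1's text for each match.

'-9[ipppm]z[ipp][zg][ipp]'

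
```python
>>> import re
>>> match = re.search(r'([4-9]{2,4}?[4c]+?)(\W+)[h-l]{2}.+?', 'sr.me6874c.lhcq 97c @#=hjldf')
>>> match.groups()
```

This matches 2 to 4 of a character in [4-9] (lazy), then one or more of one of [4c] (lazy) (captured); then one or more of a non-word character (captured); then exactly 2 of a character in [h-l], then one or more of any character (lazy).
A `+?`/`*?`/`{m,n}?` starts at its minimum and grows only as far as needed for what follows to match.
`search` walks the string left to right and returns the first match it finds.
The match spans [5:14] → '6874c.lhc'.
Captured: group 1 = '6874c', group 2 = '.'.

('6874c', '.')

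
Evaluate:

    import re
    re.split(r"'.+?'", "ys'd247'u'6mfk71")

['ys', "u'6mfk71"]

A `+?`/`*?`/`{m,n}?` starts at its minimum and grows only as far as needed for what follows to match.
`split` removes every match and returns the 2 fragments in between.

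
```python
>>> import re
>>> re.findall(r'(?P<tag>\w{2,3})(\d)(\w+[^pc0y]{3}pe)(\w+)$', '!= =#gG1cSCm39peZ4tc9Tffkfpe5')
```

Pattern: 2 to 3 of a word character (captured as 'tag'); then a digit (captured); then one or more of a word character, then exactly 3 of any character except [pc0y], then the literal 'pe' (captured); then one or more of a word character (captured); then anchored at the end.
Matches: at [5:29] match 'gG1cSCm39peZ4tc9Tffkfpe5', groups = ('gG', '1', 'cSCm39peZ4tc9Tffkfpe', '5').
With 4 capturing groups, `findall` returns a 4-tuple per match.

[('gG', '1', 'cSCm39peZ4tc9Tffkfpe', '5')]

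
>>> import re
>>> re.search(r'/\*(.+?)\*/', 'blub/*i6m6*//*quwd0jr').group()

`search` walks the string left to right and returns the first match it finds.
The match spans [4:12] → '/*i6m6*/'.
Captured: group 1 = 'i6m6'.

'/*i6m6*/'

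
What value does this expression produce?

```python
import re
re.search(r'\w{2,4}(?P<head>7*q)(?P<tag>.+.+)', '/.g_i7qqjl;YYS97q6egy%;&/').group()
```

'g_i7qqjl;YYS97q6egy%;&/'

The pattern matches 2 to 4 of a word character; then zero or more of the literal '7', then a literal 'q' (captured as 'head'); then one or more of any character, then one or more of any character (captured as 'tag').
`re.search` tries every starting position until one works.
The match spans [2:25] → 'g_i7qqjl;YYS97q6egy%;&/'.
Captured: group 1 = 'q', group 2 = 'qjl;YYS97q6egy%;&/'.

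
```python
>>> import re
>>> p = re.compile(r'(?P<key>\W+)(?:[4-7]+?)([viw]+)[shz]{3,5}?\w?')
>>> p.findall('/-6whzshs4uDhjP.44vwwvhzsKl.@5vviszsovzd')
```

The pattern matches one or more of a non-word character (captured as 'key'); then one or more of a character in [4-7] (lazy) (non-capturing group); then one or more of one of [viw] (captured); then 3 to 5 of one of [shz] (lazy), then optionally a word character.
Matches: at [0:8] match '/-6whzsh', groups = ('/-', 'w'); at [15:26] match '.44vwwvhzsK', groups = ('.', 'vwwv'); at [27:37] match '.@5vviszso', groups = ('.@', 'vvi').
With 2 capturing groups, `findall` returns a 2-tuple per match.

[('/-', 'w'), ('.', 'vwwv'), ('.@', 'vvi')]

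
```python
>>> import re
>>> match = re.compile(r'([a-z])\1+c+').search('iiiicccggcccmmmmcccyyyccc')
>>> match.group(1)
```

A backreference is literal: `\1` must see the identical characters the first group matched.
`re.search` tries every starting position until one works.
The match spans [0:7] → 'iiiiccc'.
Captured: group 1 = 'i'.

'i'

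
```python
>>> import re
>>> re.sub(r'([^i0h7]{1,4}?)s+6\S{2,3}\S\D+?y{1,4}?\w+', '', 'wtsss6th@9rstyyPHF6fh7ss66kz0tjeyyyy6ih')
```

Pattern: 1 to 4 of any character except [i0h7] (lazy) (captured); then one or more of a literal 's', then the literal '6'; then 2 to 3 of a non-whitespace character; then a non-whitespace character, then one or more of a non-digit (lazy); then 1 to 4 of the literal 'y' (lazy), then one or more of a word character.
Matches: at [0:39] → 'wtsss6th@9rstyyPHF6fh7ss66kz0tjeyyyy6ih'.
`sub` substitutes '' at each match site.

''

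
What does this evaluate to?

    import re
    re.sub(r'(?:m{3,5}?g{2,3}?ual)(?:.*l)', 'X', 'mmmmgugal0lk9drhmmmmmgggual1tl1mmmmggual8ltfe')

'mmmmgugal0lk9drhXtfe'

Pattern: 3 to 5 of the literal 'm' (lazy), then 2 to 3 of a literal 'g' (lazy), then the literal 'ual' (non-capturing group); then zero or more of any character, then a literal 'l' (non-capturing group).
Each match is replaced by 'X'.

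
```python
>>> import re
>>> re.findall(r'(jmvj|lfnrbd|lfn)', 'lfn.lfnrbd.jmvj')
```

['lfn', 'lfnrbd', 'jmvj']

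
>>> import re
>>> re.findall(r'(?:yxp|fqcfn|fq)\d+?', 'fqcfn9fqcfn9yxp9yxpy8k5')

['fqcfn9', 'fqcfn9', 'yxp9']

With no groups in the pattern, `findall` gives back each whole match — 3 here.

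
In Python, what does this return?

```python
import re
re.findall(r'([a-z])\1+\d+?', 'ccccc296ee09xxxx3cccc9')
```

`\1` is not a pattern — it's the concrete string captured by group 1, re-applied verbatim.
Matches: at [0:6] match 'ccccc2', group 1 = 'c'; at [8:11] match 'ee0', group 1 = 'e'; at [12:17] match 'xxxx3', group 1 = 'x'; at [17:22] match 'cccc9', group 1 = 'c'.
With a single group, `findall` returns only what that group captured — 4 items.

['c', 'e', 'x', 'c']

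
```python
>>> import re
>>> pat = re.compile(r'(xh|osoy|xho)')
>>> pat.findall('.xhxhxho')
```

['xh', 'xh', 'xh']

`|` is ordered: at each position the engine commits to the first alternative that works.
Walking the string: at [1:3] match 'xh', group 1 = 'xh'; at [3:5] match 'xh', group 1 = 'xh'; at [5:7] match 'xh', group 1 = 'xh'.
With a single group, `findall` returns only what that group captured — 3 items.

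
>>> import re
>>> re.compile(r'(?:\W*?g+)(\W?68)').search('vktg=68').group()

The match spans [3:7] → 'g=68'.

'g=68'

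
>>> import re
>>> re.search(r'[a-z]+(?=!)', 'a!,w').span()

(0, 1)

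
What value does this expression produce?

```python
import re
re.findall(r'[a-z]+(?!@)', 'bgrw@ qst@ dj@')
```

['bgr', 'qs', 'd']

Because the assertion is negative and zero-width, positions next to the forbidden text are skipped.
Scanning left to right: at [0:3] → 'bgr'; at [6:8] → 'qs'; at [11:12] → 'd'.
`findall` yields the raw match text (3 of them) because the pattern has no groups.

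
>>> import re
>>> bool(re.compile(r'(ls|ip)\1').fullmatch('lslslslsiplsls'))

`fullmatch` succeeds only if the pattern covers the string from start to end.
Here the string isn't matched end-to-end, so the call returns None, and `bool(None)` is False.

False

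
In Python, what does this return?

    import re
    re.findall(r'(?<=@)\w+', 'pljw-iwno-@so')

The `(?=…)`/`(?<=…)` assertion just peeks at neighbouring text; it doesn't advance the match position.
Matches: at [11:13] → 'so'.
`findall` yields the raw match text (1 of them) because the pattern has no groups.

['so']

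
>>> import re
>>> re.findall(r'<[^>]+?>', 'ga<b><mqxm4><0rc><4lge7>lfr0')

['<b>', '<mqxm4>', '<0rc>', '<4lge7>']

No capturing groups, so `findall` returns the 4 full match strings.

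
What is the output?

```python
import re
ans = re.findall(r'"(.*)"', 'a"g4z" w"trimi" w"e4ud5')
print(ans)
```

['g4z" w"trimi" w']

Because there's exactly one group, `findall` drops the full match and keeps group 1 from the one hit.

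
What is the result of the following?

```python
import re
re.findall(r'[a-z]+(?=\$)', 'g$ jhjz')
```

['g']

The `(?=…)`/`(?<=…)` assertion just peeks at neighbouring text; it doesn't advance the match position.
Walking the string: at [0:1] → 'g'.
Since nothing is captured, `findall` lists the 1 matched substring directly.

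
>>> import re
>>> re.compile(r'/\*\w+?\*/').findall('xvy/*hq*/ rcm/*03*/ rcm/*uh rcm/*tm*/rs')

['/*hq*/', '/*03*/', '/*tm*/']

Scanning left to right: at [3:9] → '/*hq*/'; at [13:19] → '/*03*/'; at [31:37] → '/*tm*/'.
No capturing groups, so `findall` returns the 3 full match strings.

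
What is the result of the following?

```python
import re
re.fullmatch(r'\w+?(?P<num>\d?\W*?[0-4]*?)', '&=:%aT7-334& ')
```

None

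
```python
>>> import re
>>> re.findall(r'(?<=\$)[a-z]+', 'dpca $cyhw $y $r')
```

['cyhw', 'y', 'r']

The `(?=…)`/`(?<=…)` assertion just peeks at neighbouring text; it doesn't advance the match position.
No capturing groups, so `findall` returns the 3 full match strings.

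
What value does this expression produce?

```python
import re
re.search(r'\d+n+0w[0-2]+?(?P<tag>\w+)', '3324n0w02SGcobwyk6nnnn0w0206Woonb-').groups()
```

This matches one or more of a digit; then one or more of the literal 'n', then the literal '0w', then one or more of a character in [0-2] (lazy); then one or more of a word character (captured as 'tag').
A `+?`/`*?`/`{m,n}?` starts at its minimum and grows only as far as needed for what follows to match.
Unlike `match`, `search` isn't anchored — it looks for the pattern anywhere in the string.
The match spans [0:33] → '3324n0w02SGcobwyk6nnnn0w0206Woonb'.
Captured: group 1 = '2SGcobwyk6nnnn0w0206Woonb'.

('2SGcobwyk6nnnn0w0206Woonb',)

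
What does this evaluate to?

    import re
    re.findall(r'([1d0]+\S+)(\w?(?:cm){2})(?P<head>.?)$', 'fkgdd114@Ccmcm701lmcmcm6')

[('dd114@Ccmcm701lm', 'cmcm', '6')]

Pattern: one or more of one of [1d0], then one or more of a non-whitespace character (captured); then optionally a word character, then the literal 'cm' repeated 2 times (captured); then optionally any character (captured as 'head'); then anchored at the end.
Walking the string: at [3:24] match 'dd114@Ccmcm701lmcmcm6', groups = ('dd114@Ccmcm701lm', 'cmcm', '6').
With 3 capturing groups, `findall` returns a 3-tuple per match.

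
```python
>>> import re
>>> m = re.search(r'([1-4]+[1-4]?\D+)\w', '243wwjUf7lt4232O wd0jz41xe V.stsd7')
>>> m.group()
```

The pattern matches one or more of a character in [1-4], then optionally a character in [1-4], then one or more of a non-digit (captured); then a word character.
Unlike `match`, `search` isn't anchored — it looks for the pattern anywhere in the string.
The match spans [0:9] → '243wwjUf7'.
Captured: group 1 = '243wwjUf'.

'243wwjUf7'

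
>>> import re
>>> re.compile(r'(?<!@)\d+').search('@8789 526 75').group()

Because the assertion is negative and zero-width, positions next to the forbidden text are skipped.
`re.search` tries every starting position until one works.
The match spans [2:5] → '789'.

'789'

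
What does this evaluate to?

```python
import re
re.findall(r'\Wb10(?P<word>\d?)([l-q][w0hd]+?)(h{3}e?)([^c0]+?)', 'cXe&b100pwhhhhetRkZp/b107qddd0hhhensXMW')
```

[('0', 'pw', 'hhh', 'h'), ('7', 'qddd0', 'hhhe', 'n')]

The pattern matches a non-word character, then the literal 'b10'; then optionally a digit (captured as 'word'); then a character in [l-q], then one or more of one of [w0hd] (lazy) (captured); then exactly 3 of a literal 'h', then optionally the literal 'e' (captured); then one or more of any character except [c0] (lazy) (captured).
The `?` after the quantifier makes it lazy — it takes as little as possible before letting the rest of the pattern try.
Walking the string: at [3:14] match '&b100pwhhhh', groups = ('0', 'pw', 'hhh', 'h'); at [20:35] match '/b107qddd0hhhen', groups = ('7', 'qddd0', 'hhhe', 'n').
4 groups means each result is a tuple of 4 captured strings — 2 here.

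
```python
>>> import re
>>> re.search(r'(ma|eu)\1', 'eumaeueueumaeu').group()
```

'eueu'

The backreference `\1` re-matches whatever the first group consumed, character for character.
`re.search` tries every starting position until one works.
The match spans [4:8] → 'eueu'.
Captured: group 1 = 'eu'.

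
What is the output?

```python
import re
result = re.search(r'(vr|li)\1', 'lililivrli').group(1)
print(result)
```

li

The match spans [0:4] → 'lili'.
Captured: group 1 = 'li'.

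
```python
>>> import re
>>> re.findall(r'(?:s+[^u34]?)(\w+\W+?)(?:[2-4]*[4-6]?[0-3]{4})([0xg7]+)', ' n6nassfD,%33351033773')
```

`findall` packs the 2 group values into a tuple for every match.

[('D,%', '77')]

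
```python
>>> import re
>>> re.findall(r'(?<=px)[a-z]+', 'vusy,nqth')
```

Since nothing is captured, `findall` lists the 0 matched substrings directly.
Nothing in the string satisfies the pattern, so the list is empty.

[]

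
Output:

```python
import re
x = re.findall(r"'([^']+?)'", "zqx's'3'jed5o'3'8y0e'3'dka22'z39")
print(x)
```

['s', 'jed5o', '8y0e', 'dka22']

Because there's exactly one group, `findall` drops the full match and keeps group 1 from each hit.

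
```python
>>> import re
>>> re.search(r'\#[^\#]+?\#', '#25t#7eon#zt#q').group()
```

`re.search` tries every starting position until one works.
The match spans [0:5] → '#25t#'.

'#25t#'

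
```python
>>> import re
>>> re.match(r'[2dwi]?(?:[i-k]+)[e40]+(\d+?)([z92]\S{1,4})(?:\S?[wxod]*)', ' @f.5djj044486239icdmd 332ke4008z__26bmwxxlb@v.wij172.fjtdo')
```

None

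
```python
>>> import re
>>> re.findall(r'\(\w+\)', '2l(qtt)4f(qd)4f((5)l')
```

['(qtt)', '(qd)', '(5)']

Since nothing is captured, `findall` lists the 3 matched substrings directly.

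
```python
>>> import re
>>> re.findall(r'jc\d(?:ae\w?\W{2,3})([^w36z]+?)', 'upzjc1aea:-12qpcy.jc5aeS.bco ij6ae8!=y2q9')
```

['1']

This matches the literal 'jc', then a digit; then the literal 'ae', then optionally a word character, then 2 to 3 of a non-word character (non-capturing group); then one or more of any character except [w36z] (lazy) (captured).
Matches: at [3:12] match 'jc1aea:-1', group 1 = '1'.
`findall` collects group 1 from the one match (1 total).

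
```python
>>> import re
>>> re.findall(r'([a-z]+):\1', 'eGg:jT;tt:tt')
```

['tt']

A backreference is literal: `\1` must see the identical characters the first group matched.
Matches: at [7:12] match 'tt:tt', group 1 = 'tt'.
`findall` collects group 1 from the one match (1 total).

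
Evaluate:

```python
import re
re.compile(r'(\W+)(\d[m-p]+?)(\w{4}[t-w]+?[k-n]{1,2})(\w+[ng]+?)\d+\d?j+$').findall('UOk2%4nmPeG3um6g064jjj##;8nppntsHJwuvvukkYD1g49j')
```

With 4 capturing groups, `findall` returns a 4-tuple per match.

[('##;', '8nppn', 'tsHJwuvvukk', 'YD1g')]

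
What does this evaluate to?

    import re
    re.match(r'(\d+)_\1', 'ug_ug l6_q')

None

`re.match` only tries the pattern at the start of the string.
Here the string doesn't start with a match, so the call returns None.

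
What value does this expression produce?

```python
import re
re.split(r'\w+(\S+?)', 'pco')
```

With a capturing group present, the delimiter's captured portion is kept in the result list.

['', 'o', '']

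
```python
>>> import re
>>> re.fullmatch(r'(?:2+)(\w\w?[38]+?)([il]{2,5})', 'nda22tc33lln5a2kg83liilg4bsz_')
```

None

Pattern: one or more of a literal '2' (non-capturing group); then a word character, then optionally a word character, then one or more of one of [38] (lazy) (captured); then 2 to 5 of one of [il] (captured).
`re.fullmatch` requires the pattern to consume the entire string.
Here the pattern can't cover the whole string, so the call returns None.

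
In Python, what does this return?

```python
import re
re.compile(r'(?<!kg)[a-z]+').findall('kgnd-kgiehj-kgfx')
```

['kgnd', 'kgiehj', 'kgfx']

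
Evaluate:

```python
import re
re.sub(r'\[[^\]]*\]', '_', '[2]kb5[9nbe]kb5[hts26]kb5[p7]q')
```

`sub` substitutes '_' at each match site.

'_kb5_kb5_kb5_q'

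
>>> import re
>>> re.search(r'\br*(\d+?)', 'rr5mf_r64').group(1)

'5'

The match spans [0:3] → 'rr5'.
Captured: group 1 = '5'.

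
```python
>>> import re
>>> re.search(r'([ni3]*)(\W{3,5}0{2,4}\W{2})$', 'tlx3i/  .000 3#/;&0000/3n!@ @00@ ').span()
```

(23, 33)

This matches zero or more of one of [ni3] (captured); then 3 to 5 of a non-word character, then 2 to 4 of a literal '0', then exactly 2 of a non-word character (captured); then anchored at the end.
`re.search` tries every starting position until one works.
The match spans [23:33] → '3n!@ @00@ '.
Captured: group 1 = '3n', group 2 = '!@ @00@ '.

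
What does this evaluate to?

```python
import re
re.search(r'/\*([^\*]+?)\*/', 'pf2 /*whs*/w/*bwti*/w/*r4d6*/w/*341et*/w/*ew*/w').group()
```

'/*whs*/'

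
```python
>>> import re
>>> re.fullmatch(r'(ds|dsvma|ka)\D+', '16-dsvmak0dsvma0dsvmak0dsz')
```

`re.fullmatch` requires the pattern to consume the entire string.
Here the string isn't matched end-to-end, so the call returns None.

None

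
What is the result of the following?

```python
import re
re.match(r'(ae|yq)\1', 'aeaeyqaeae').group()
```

'aeae'

`\1` has to match the exact text group 1 already captured.
`re.match` won't scan ahead — the pattern has to work from the very first character.
The match spans [0:4] → 'aeae'.
Captured: group 1 = 'ae'.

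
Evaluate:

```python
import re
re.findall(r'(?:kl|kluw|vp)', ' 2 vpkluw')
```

['vp', 'kl']

The regex engine tests alternatives in the order written; an earlier branch that matches wins even if a later one would match more.
Matches: at [3:5] → 'vp'; at [5:7] → 'kl'.
No capturing groups, so `findall` returns the 2 full match strings.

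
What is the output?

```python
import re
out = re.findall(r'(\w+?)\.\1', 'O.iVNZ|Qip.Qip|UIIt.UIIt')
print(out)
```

['Qip', 'UIIt']

`\1` is not a pattern — it's the concrete string captured by group 1, re-applied verbatim.
Walking the string: at [7:14] match 'Qip.Qip', group 1 = 'Qip'; at [15:24] match 'UIIt.UIIt', group 1 = 'UIIt'.
Because there's exactly one group, `findall` drops the full match and keeps group 1 from each hit.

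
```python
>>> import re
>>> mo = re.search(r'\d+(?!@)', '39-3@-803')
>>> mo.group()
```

Because the assertion is negative and zero-width, positions next to the forbidden text are skipped.
The match spans [0:2] → '39'.

'39'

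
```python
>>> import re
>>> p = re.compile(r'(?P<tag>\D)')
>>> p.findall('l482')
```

['l']

This matches a non-digit (captured as 'tag').
Scanning left to right: at [0:1] match 'l', group 1 = 'l'.
Because there's exactly one group, `findall` drops the full match and keeps group 1 from the one hit.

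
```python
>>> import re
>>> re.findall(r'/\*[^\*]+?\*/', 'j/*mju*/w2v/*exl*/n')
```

Scanning left to right: at [1:8] → '/*mju*/'; at [11:18] → '/*exl*/'.
`findall` yields the raw match text (2 of them) because the pattern has no groups.

['/*mju*/', '/*exl*/']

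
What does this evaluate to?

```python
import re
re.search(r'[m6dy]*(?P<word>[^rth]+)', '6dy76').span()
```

(0, 5)

The match spans [0:5] → '6dy76'.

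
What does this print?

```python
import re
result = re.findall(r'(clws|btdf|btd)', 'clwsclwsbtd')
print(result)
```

['clws', 'clws', 'btd']

Matches: at [0:4] match 'clws', group 1 = 'clws'; at [4:8] match 'clws', group 1 = 'clws'; at [8:11] match 'btd', group 1 = 'btd'.
With a single group, `findall` returns only what that group captured — 3 items.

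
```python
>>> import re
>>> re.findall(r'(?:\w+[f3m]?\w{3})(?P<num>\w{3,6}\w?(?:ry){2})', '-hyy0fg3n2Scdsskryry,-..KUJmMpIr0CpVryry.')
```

The pattern matches one or more of a word character, then optionally one of [f3m], then exactly 3 of a word character (non-capturing group); then 3 to 6 of a word character, then optionally a word character, then the literal 'ry' repeated 2 times (captured as 'num').
Matches: at [1:20] match 'hyy0fg3n2Scdsskryry', group 1 = 'sskryry'; at [24:40] match 'KUJmMpIr0CpVryry', group 1 = 'CpVryry'.
Because there's exactly one group, `findall` drops the full match and keeps group 1 from each hit.

['sskryry', 'CpVryry']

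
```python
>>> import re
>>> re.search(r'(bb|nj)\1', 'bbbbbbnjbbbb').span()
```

After group 1 captures some text, `\1` only succeeds where that same text appears again.
The match spans [0:4] → 'bbbb'.

(0, 4)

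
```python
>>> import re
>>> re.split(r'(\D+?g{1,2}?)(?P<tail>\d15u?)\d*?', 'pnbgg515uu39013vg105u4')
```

['', 'pnbgg', '515u', 'u39013vg105u4']

The pattern matches one or more of a non-digit (lazy), then 1 to 2 of the literal 'g' (lazy) (captured); then a digit, then the literal '15', then optionally a literal 'u' (captured as 'tail'); then zero or more of a digit (lazy).
The group in the pattern means `split` returns the separators' captures alongside the pieces.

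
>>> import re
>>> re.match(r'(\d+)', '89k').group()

'89'

With `match`, the pattern is implicitly anchored at the beginning.
The match spans [0:2] → '89'.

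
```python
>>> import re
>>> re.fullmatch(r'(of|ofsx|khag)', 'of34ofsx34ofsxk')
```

`re.fullmatch` requires the pattern to consume the entire string.
Here there's no way to consume every character, so the call returns None.

None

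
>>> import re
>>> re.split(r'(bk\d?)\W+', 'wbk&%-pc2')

['w', 'bk', 'pc2']

This matches the literal 'bk', then optionally a digit (captured); then one or more of a non-word character.
Matches to split on: at [1:6] → 'bk&%-'.
The group in the pattern means `split` returns the separators' captures alongside the pieces.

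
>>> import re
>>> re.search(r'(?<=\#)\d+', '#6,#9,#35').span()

(1, 2)

The positive lookaround only admits positions where the adjacent text matches; those characters stay outside the span.
The match spans [1:2] → '6'.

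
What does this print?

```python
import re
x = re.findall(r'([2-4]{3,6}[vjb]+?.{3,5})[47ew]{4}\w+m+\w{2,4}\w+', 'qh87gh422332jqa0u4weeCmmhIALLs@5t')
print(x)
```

The pattern matches 3 to 6 of a character in [2-4], then one or more of one of [vjb] (lazy), then 3 to 5 of any character (captured); then exactly 4 of one of [47ew], then one or more of a word character; then one or more of a literal 'm', then 2 to 4 of a word character, then one or more of a word character.
Matches: at [6:30] match '422332jqa0u4weeCmmhIALLs', group 1 = '422332jqa0u'.
With a single group, `findall` returns only what that group captured — 1 item.

['422332jqa0u']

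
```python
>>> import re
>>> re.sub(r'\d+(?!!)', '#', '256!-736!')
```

'#6!-#6!'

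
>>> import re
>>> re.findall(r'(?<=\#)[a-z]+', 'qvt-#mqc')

['mqc']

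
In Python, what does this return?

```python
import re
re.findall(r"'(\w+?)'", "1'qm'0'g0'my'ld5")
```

['qm', 'g0']

One capturing group, so `findall` returns just the captured substring from each match — 2 in all.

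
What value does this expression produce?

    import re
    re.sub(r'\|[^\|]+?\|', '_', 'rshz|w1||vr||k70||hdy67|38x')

'rshz____38x'

`sub` substitutes '_' at each match site.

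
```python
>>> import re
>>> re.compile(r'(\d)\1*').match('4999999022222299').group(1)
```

The backreference `\1` re-matches whatever the first group consumed, character for character.
`re.match` only tries the pattern at the start of the string.
The match spans [0:1] → '4'.
Captured: group 1 = '4'.

'4'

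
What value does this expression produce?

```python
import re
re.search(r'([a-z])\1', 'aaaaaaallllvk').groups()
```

`\1` is not a pattern — it's the concrete string captured by group 1, re-applied verbatim.
`re.search` scans for the first position where the pattern succeeds.
The match spans [0:2] → 'aa'.
Captured: group 1 = 'a'.

('a',)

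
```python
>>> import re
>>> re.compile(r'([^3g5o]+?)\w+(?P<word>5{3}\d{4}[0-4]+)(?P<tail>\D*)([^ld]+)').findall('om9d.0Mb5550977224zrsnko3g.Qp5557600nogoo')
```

[('m9d.', '5550977224', 'zrsnko', '3g.Qp5557600nogoo')]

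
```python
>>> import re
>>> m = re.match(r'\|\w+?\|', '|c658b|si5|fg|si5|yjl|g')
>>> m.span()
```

(0, 7)

`re.match` won't scan ahead — the pattern has to work from the very first character.
The match spans [0:7] → '|c658b|'.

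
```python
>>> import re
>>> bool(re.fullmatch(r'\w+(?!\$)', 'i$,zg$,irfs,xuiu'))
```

`re.fullmatch` is like wrapping the pattern in `^…$` (in single-line mode).
Here there's no way to consume every character, so the call returns None, and `bool(None)` is False.

False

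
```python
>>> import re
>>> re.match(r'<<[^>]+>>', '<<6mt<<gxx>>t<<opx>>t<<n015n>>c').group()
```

`match` is anchored at position 0; if the pattern doesn't fit there, it returns None.
The match spans [0:12] → '<<6mt<<gxx>>'.

'<<6mt<<gxx>>'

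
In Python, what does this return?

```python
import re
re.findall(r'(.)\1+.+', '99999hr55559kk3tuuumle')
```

`\1` is not a pattern — it's the concrete string captured by group 1, re-applied verbatim.
`findall` collects group 1 from the one match (1 total).

['9']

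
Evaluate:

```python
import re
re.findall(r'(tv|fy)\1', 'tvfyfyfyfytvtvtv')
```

['fy', 'fy', 'tv']

`\1` is not a pattern — it's the concrete string captured by group 1, re-applied verbatim.
Because there's exactly one group, `findall` drops the full match and keeps group 1 from each hit.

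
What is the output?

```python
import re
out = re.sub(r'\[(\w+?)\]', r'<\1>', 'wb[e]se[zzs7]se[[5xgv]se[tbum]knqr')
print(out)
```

Matches: at [2:5] → '[e]'; at [7:13] → '[zzs7]'; at [16:22] → '[5xgv]'; at [24:30] → '[tbum]'.
The replacement refers to a captured group, so each match is rewritten using its own captured text.

wb<e>se<zzs7>se[<5xgv>se<tbum>knqr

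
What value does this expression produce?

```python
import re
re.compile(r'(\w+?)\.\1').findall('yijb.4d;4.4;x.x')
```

A backreference is literal: `\1` must see the identical characters the first group matched.
One capturing group, so `findall` returns just the captured substring from each match — 2 in all.

['4', 'x']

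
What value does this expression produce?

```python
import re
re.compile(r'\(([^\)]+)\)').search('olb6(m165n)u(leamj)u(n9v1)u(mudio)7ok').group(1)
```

The match spans [4:11] → '(m165n)'.
Captured: group 1 = 'm165n'.

'm165n'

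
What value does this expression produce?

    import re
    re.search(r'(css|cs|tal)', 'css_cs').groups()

Alternation isn't longest-match — the leftmost alternative that fits at this position is chosen.
Unlike `match`, `search` isn't anchored — it looks for the pattern anywhere in the string.
The match spans [0:3] → 'css'.
Captured: group 1 = 'css'.

('css',)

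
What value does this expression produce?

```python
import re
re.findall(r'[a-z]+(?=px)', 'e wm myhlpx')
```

The `(?=…)`/`(?<=…)` assertion just peeks at neighbouring text; it doesn't advance the match position.
Matches: at [5:9] → 'myhl'.
No capturing groups, so `findall` returns the 1 full match string.

['myhl']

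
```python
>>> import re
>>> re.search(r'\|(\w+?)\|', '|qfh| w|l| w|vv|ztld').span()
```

The match spans [0:5] → '|qfh|'.

(0, 5)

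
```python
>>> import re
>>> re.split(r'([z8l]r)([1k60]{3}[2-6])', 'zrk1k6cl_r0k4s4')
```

['', 'zr', 'k1k6', 'cl_r0k4s4']

This matches one of [z8l], then the literal 'r' (captured); then exactly 3 of one of [1k60], then a character in [2-6] (captured).
Matches to split on: at [0:6] → 'zrk1k6'.
Because the pattern has a capturing group, `split` also inserts each captured text between the pieces.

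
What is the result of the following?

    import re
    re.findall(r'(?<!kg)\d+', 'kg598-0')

The negative lookaround is zero-width — it rules out positions where the adjacent text would match, without consuming anything.
Walking the string: at [3:5] → '98'; at [6:7] → '0'.
`findall` yields the raw match text (2 of them) because the pattern has no groups.

['98', '0']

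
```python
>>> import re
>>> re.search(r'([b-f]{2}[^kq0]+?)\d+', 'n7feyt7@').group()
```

The match spans [2:7] → 'feyt7'.

'feyt7'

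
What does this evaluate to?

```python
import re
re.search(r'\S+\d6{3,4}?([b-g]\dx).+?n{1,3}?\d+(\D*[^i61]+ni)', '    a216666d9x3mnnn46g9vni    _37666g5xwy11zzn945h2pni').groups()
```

('d9x', 'g9vni')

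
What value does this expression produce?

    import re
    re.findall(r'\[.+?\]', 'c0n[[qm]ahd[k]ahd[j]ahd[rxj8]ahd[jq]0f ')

['[[qm]', '[k]', '[j]', '[rxj8]', '[jq]']

A non-greedy quantifier consumes as few characters as it can — just enough that the remainder of the pattern still matches from where it stops; whatever follows it matches normally.
Walking the string: at [3:8] → '[[qm]'; at [11:14] → '[k]'; at [17:20] → '[j]'; at [23:29] → '[rxj8]'; at [32:36] → '[jq]'.
With no groups in the pattern, `findall` gives back each whole match — 5 here.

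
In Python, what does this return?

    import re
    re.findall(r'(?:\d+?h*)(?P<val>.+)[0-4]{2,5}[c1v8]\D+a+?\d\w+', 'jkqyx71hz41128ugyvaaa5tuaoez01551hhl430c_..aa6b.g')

This matches one or more of a digit (lazy), then zero or more of the literal 'h' (non-capturing group); then one or more of any character (captured as 'val'); then 2 to 5 of a character in [0-4], then one of [c1v8], then one or more of a non-digit; then one or more of a literal 'a' (lazy), then a digit; then one or more of a word character.
With the lazy modifier that quantifier settles for the fewest repetitions that let the rest of the pattern succeed (the atoms after it are unaffected and can still be greedy).
Matches: at [5:47] match '71hz41128ugyvaaa5tuaoez01551hhl430c_..aa6b', group 1 = '1hz41128ugyvaaa5tuaoez01551hhl4'.
`findall` collects group 1 from the one match (1 total).

['1hz41128ugyvaaa5tuaoez01551hhl4']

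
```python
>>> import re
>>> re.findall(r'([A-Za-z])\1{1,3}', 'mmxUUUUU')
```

The backreference `\1` re-matches whatever the first group consumed, character for character.
Scanning left to right: at [0:2] match 'mm', group 1 = 'm'; at [3:7] match 'UUUU', group 1 = 'U'.
Because there's exactly one group, `findall` drops the full match and keeps group 1 from each hit.

['m', 'U']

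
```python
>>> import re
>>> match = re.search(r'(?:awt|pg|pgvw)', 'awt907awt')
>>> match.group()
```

'awt'

Unlike `match`, `search` isn't anchored — it looks for the pattern anywhere in the string.
The match spans [0:3] → 'awt'.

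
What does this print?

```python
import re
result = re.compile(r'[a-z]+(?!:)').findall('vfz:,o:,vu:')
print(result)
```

['vf', 'v']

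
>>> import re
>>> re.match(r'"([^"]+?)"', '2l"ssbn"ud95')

None

`re.match` only tries the pattern at the start of the string.
Here the pattern fails at index 0, so the call returns None.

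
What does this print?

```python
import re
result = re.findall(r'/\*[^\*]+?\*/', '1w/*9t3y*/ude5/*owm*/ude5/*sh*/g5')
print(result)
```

Since nothing is captured, `findall` lists the 3 matched substrings directly.

['/*9t3y*/', '/*owm*/', '/*sh*/']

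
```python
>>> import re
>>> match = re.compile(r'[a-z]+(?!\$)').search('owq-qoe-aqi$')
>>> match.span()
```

`(?!…)`/`(?<!…)` only lets a position through if the neighbouring text does NOT match; no characters are consumed.
The match spans [0:3] → 'owq'.

(0, 3)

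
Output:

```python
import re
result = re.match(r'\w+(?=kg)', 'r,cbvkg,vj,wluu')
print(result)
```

None

The positive lookaround only admits positions where the adjacent text matches; those characters stay outside the span.
`re.match` won't scan ahead — the pattern has to work from the very first character.
Here position 0 doesn't satisfy it, so the call returns None.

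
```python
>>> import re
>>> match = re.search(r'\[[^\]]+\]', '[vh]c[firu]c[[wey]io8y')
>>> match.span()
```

(0, 4)

`search` walks the string left to right and returns the first match it finds.
The match spans [0:4] → '[vh]'.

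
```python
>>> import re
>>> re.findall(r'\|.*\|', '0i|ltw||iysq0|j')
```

['|ltw||iysq0|']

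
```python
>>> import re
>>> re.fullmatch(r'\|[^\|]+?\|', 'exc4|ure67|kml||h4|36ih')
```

`re.fullmatch` is like wrapping the pattern in `^…$` (in single-line mode).
Here the pattern can't cover the whole string, so the call returns None.

None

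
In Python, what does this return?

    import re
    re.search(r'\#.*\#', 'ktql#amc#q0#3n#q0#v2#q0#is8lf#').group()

`re.search` tries every starting position until one works.
The match spans [4:30] → '#amc#q0#3n#q0#v2#q0#is8lf#'.

'#amc#q0#3n#q0#v2#q0#is8lf#'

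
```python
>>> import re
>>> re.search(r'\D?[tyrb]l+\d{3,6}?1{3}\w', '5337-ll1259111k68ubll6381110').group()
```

'ubll6381110'

The pattern matches optionally a non-digit, then one of [tyrb], then one or more of the literal 'l'; then 3 to 6 of a digit (lazy), then exactly 3 of the literal '1', then a word character.
The match spans [17:28] → 'ubll6381110'.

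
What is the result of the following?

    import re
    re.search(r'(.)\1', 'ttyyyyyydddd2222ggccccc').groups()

The match spans [0:2] → 'tt'.
Captured: group 1 = 't'.

('t',)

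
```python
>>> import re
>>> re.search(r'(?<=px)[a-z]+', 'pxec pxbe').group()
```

'ec'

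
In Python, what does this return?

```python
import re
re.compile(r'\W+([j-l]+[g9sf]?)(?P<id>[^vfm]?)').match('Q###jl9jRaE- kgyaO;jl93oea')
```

None

This matches one or more of a non-word character; then one or more of a character in [j-l], then optionally one of [g9sf] (captured); then optionally any character except [vfm] (captured as 'id').
`re.match` only tries the pattern at the start of the string.
Here the pattern fails at index 0, so the call returns None.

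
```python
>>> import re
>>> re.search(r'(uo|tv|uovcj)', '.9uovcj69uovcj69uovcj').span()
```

Alternation isn't longest-match — the leftmost alternative that fits at this position is chosen.
Unlike `match`, `search` isn't anchored — it looks for the pattern anywhere in the string.
The match spans [2:4] → 'uo'.
Captured: group 1 = 'uo'.

(2, 4)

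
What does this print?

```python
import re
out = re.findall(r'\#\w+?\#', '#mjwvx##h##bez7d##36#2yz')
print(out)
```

`findall` yields the raw match text (4 of them) because the pattern has no groups.

['#mjwvx#', '#h#', '#bez7d#', '#36#']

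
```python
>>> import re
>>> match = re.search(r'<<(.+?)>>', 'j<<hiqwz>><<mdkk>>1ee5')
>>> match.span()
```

`search` walks the string left to right and returns the first match it finds.
The match spans [1:10] → '<<hiqwz>>'.
Captured: group 1 = 'hiqwz'.

(1, 10)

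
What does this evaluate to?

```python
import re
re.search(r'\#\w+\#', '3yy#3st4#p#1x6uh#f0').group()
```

'#3st4#'

`re.search` tries every starting position until one works.
The match spans [3:9] → '#3st4#'.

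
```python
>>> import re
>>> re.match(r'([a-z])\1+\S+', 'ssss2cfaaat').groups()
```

('s',)

The match spans [0:11] → 'ssss2cfaaat'.
Captured: group 1 = 's'.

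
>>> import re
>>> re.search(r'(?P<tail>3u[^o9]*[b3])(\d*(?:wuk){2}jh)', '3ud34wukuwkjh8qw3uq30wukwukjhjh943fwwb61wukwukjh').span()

This matches the literal '3u', then zero or more of any character except [o9], then one of [b3] (captured as 'tail'); then zero or more of a digit, then the literal 'wuk' repeated 2 times, then the literal 'jh' (captured).
The match spans [0:29] → '3ud34wukuwkjh8qw3uq30wukwukjh'.

(0, 29)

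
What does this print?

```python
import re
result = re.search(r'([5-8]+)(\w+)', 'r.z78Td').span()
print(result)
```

(3, 7)

Pattern: one or more of a character in [5-8] (captured); then one or more of a word character (captured).
`search` walks the string left to right and returns the first match it finds.
The match spans [3:7] → '78Td'.
Captured: group 1 = '78', group 2 = 'Td'.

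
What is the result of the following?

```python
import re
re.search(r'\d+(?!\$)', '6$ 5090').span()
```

Because the assertion is negative and zero-width, positions next to the forbidden text are skipped.
Unlike `match`, `search` isn't anchored — it looks for the pattern anywhere in the string.
The match spans [3:7] → '5090'.

(3, 7)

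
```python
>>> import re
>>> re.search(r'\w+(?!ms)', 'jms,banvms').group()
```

'jms'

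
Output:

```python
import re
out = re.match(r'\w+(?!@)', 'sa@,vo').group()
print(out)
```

s

`re.match` only tries the pattern at the start of the string.
The match spans [0:1] → 's'.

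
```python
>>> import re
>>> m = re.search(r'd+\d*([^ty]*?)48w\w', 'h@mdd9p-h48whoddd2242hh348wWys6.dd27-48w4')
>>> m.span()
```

(3, 13)

The pattern matches one or more of a literal 'd', then zero or more of a digit; then zero or more of any character except [ty] (lazy) (captured); then the literal '48w', then a word character.
Unlike `match`, `search` isn't anchored — it looks for the pattern anywhere in the string.
The match spans [3:13] → 'dd9p-h48wh'.
Captured: group 1 = 'p-h'.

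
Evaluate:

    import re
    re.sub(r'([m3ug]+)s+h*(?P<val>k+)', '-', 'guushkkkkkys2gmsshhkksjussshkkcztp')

'-ys2-sj-cztp'

This matches one or more of one of [m3ug] (captured); then one or more of the literal 's', then zero or more of a literal 'h'; then one or more of a literal 'k' (captured as 'val').
Matches: at [0:10] → 'guushkkkkk'; at [13:21] → 'gmsshhkk'; at [23:30] → 'ussshkk'.
Every occurrence is swapped for '-'.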